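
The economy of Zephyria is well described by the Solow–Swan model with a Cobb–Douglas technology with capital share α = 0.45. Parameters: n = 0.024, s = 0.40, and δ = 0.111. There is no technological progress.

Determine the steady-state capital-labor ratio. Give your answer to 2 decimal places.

Steady state requires s·f(k) = (n + δ)·k, i.e. s·k^α = (n + δ)·k.
Rearranging, k^(1−α) = s / (n + δ).
k^0.55 = 0.40 / (0.024 + 0.111) = 0.40 / 0.135 = 2.9630
k* = 2.9630^(1/0.55) ≈ 7.2060

k* ≈ 7.21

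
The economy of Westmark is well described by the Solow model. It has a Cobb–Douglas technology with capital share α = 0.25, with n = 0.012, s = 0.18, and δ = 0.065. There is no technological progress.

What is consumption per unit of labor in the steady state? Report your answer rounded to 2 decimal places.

c* ≈ 1.09

In steady state, investment equals break-even investment: s·k^α = (n + δ)·k.
Dividing both sides by k: k^(1−α) = s / (n + δ).
k^0.75 = 0.18 / (0.012 + 0.065) = 0.18 / 0.077 = 2.3377
k* = 2.3377^(1/0.75) ≈ 3.1025
y* = (k*)^α = 3.1025^0.25 ≈ 1.3272
c* = (1 − s)·y* = (1 − 0.18) × 1.3272 ≈ 1.0883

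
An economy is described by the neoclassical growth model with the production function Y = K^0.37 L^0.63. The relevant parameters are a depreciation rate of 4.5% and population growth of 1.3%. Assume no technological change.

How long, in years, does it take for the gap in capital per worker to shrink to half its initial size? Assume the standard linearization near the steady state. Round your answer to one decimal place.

Near the steady state the convergence rate is λ = (1 − α)(n + δ).
λ = (1 − 0.37) × 0.058 = 0.63 × 0.058 = 0.03654
Half-life = ln 2 / λ = 0.6931 / 0.03654 ≈ 18.97 years

half-life ≈ 19.0 years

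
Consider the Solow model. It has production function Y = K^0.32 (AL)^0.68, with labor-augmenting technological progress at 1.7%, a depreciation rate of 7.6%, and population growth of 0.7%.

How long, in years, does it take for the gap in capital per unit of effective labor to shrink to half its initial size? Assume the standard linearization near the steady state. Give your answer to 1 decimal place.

Near the steady state the convergence rate is λ = (1 − α)(n + g + δ).
λ = (1 − 0.32) × 0.100 = 0.68 × 0.100 = 0.0680
Half-life = ln 2 / λ = 0.6931 / 0.0680 ≈ 10.19 years

t_½ ≈ 10.2 years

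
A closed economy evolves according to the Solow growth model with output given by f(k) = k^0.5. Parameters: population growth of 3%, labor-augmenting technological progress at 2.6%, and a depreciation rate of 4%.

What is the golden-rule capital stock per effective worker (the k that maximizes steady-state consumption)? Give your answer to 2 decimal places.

k_gold ≈ 27.13

The golden rule sets f'(k) = n + g + δ, i.e. α·k^(α−1) = n + g + δ.
So k^(1−α) = α / (n + g + δ) = 0.5 / 0.096 = 5.2083.
k_gold = 5.2083^(1/0.5) ≈ 27.1264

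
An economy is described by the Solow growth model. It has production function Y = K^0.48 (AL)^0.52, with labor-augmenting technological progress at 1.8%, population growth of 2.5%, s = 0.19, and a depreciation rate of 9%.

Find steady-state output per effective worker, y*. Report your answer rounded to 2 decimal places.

Steady state requires s·f(k) = (n + g + δ)·k, i.e. s·k^α = (n + g + δ)·k.
Rearranging, k^(1−α) = s / (n + g + δ).
k^0.52 = 0.19 / (0.025 + 0.018 + 0.090) = 0.19 / 0.133 = 1.4286
k* = 1.4286^(1/0.52) ≈ 1.9857
y* = (k*)^α = 1.9857^0.48 ≈ 1.3899

y* ≈ 1.39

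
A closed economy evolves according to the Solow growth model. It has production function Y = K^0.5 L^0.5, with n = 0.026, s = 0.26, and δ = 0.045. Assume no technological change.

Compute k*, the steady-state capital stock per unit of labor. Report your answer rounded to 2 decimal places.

k* = 13.41

In steady state, investment equals break-even investment: s·k^α = (n + δ)·k.
Rearranging, k^(1−α) = s / (n + δ).
k^0.5 = 0.26 / (0.026 + 0.045) = 0.26 / 0.071 = 3.6620
k* = 3.6620^(1/0.5) ≈ 13.4102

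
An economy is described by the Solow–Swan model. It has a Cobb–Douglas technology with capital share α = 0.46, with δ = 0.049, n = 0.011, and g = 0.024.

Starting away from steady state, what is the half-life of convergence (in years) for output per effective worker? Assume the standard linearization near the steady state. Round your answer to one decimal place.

Near the steady state the convergence rate is λ = (1 − α)(n + g + δ).
λ = (1 − 0.46) × 0.084 = 0.54 × 0.084 = 0.04536
Half-life = ln 2 / λ = 0.6931 / 0.04536 ≈ 15.28 years

half-life ≈ 15.3 years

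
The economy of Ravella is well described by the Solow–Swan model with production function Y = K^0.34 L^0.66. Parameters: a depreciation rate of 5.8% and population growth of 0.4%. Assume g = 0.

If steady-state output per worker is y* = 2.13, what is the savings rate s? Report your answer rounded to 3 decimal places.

Steady state requires s·f(k) = (n + δ)·k, i.e. s·k^α = (n + δ)·k.
Since y* = [s/(n + δ)]^(α/(1−α)), we have s/(n + δ) = (y*)^((1−α)/α) = 2.13^1.9412 = 4.3396.
Therefore s = 4.3396 × (n + δ) = 4.3396 × 0.062 = 0.2691.

s ≈ 0.269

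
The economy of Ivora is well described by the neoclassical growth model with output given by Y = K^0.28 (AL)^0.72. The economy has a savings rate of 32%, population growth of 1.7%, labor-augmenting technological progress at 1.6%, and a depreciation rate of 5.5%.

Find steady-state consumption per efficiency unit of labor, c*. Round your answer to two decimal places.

At the steady state, Δk = 0, so s·k^α = (n + g + δ)·k.
Rearranging, k^(1−α) = s / (n + g + δ).
k^0.72 = 0.32 / (0.017 + 0.016 + 0.055) = 0.32 / 0.088 = 3.6364
k* = 3.6364^(1/0.72) ≈ 6.0077
y* = (k*)^α = 6.0077^0.28 ≈ 1.6521
c* = (1 − s)·y* = (1 − 0.32) × 1.6521 ≈ 1.1234

c* = 1.12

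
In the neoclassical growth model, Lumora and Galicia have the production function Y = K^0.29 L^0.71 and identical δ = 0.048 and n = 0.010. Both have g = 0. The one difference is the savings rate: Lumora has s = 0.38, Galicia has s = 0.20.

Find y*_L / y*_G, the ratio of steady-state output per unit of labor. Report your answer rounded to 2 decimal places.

y*_L / y*_G ≈ 1.30

Steady-state y* = [s/(n + δ)]^(α/(1−α)), so the ratio is [ (s_L/(n + δ)_L) / (s_G/(n + δ)_G) ]^0.4085.
s_L/(n + δ)_L = 0.38/0.058 = 6.5517; s_G/(n + δ)_G = 0.20/0.058 = 3.4483.
Ratio = (6.5517/3.4483)^0.4085 = 1.9000^0.4085 ≈ 1.2998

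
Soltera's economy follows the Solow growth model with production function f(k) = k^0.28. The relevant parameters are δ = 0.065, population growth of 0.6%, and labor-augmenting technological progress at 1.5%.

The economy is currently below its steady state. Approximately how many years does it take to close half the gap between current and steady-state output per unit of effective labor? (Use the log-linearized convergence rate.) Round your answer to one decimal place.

about 11.2 years

Near the steady state the convergence rate is λ = (1 − α)(n + g + δ).
λ = (1 − 0.28) × 0.086 = 0.72 × 0.086 = 0.06192
Half-life = ln 2 / λ = 0.6931 / 0.06192 ≈ 11.19 years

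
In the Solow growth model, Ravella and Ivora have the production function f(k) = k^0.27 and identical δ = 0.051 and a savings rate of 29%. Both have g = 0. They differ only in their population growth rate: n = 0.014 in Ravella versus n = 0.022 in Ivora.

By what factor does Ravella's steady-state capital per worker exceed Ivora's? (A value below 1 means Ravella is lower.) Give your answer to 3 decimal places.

ratio ≈ 1.172

Steady-state k* = [s/(n + δ)]^(1/(1−α)), so the ratio is [ (s_R/(n + δ)_R) / (s_I/(n + δ)_I) ]^1.3699.
s_R/(n + δ)_R = 0.29/0.065 = 4.4615; s_I/(n + δ)_I = 0.29/0.073 = 3.9726.
Ratio = (4.4615/3.9726)^1.3699 = 1.1231^1.3699 ≈ 1.1724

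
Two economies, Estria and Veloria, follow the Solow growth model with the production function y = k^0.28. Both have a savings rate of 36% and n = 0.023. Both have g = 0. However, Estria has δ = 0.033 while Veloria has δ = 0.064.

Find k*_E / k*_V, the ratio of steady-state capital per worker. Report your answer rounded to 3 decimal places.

Steady-state k* = [s/(n + δ)]^(1/(1−α)), so the ratio is [ (s_E/(n + δ)_E) / (s_V/(n + δ)_V) ]^1.3889.
s_E/(n + δ)_E = 0.36/0.056 = 6.4286; s_V/(n + δ)_V = 0.36/0.087 = 4.1379.
Ratio = (6.4286/4.1379)^1.3889 = 1.5536^1.3889 ≈ 1.8440

ratio ≈ 1.844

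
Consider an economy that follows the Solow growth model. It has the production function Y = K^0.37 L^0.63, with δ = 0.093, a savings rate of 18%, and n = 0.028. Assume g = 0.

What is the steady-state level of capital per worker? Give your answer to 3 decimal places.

k* ≈ 1.878

Steady state requires s·f(k) = (n + δ)·k, i.e. s·k^α = (n + δ)·k.
Rearranging, k^(1−α) = s / (n + δ).
k^0.63 = 0.18 / (0.028 + 0.093) = 0.18 / 0.121 = 1.4876
k* = 1.4876^(1/0.63) ≈ 1.8784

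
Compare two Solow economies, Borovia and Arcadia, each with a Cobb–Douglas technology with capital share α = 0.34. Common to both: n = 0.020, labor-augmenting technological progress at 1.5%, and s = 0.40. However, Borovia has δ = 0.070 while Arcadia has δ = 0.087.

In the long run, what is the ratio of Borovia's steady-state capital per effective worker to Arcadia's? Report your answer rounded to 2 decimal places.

ratio ≈ 1.26

Steady-state k* = [s/(n + g + δ)]^(1/(1−α)), so the ratio is [ (s_B/(n + g + δ)_B) / (s_A/(n + g + δ)_A) ]^1.5152.
s_B/(n + g + δ)_B = 0.40/0.105 = 3.8095; s_A/(n + g + δ)_A = 0.40/0.122 = 3.2787.
Ratio = (3.8095/3.2787)^1.5152 = 1.1619^1.5152 ≈ 1.2553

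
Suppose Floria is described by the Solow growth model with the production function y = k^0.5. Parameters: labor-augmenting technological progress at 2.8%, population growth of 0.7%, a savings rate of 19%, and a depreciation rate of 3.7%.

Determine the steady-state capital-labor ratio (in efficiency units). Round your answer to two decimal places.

At the steady state, Δk = 0, so s·k^α = (n + g + δ)·k.
Dividing both sides by k: k^(1−α) = s / (n + g + δ).
k^0.5 = 0.19 / (0.007 + 0.028 + 0.037) = 0.19 / 0.072 = 2.6389
k* = 2.6389^(1/0.5) ≈ 6.9638

k* ≈ 6.96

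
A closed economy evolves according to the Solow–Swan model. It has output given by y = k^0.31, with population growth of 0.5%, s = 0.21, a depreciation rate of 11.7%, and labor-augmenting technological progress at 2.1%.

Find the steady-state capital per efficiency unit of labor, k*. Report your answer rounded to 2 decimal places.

k* ≈ 1.75

In steady state, investment equals break-even investment: s·k^α = (n + g + δ)·k.
Dividing both sides by k: k^(1−α) = s / (n + g + δ).
k^0.69 = 0.21 / (0.005 + 0.021 + 0.117) = 0.21 / 0.143 = 1.4685
k* = 1.4685^(1/0.69) ≈ 1.7452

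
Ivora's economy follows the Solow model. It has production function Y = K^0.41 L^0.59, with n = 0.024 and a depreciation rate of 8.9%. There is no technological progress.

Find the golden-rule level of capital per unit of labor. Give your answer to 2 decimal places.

k_gold ≈ 8.88

The golden rule sets f'(k) = n + δ, i.e. α·k^(α−1) = n + δ.
So k^(1−α) = α / (n + δ) = 0.41 / 0.113 = 3.6283.
k_gold = 3.6283^(1/0.59) ≈ 8.8848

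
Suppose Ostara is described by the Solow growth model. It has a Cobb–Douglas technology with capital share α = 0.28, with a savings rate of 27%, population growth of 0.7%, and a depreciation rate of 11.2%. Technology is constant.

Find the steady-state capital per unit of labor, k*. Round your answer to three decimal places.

k* = 3.120

Steady state requires s·f(k) = (n + δ)·k, i.e. s·k^α = (n + δ)·k.
Rearranging, k^(1−α) = s / (n + δ).
k^0.72 = 0.27 / (0.007 + 0.112) = 0.27 / 0.119 = 2.2689
k* = 2.2689^(1/0.72) ≈ 3.1202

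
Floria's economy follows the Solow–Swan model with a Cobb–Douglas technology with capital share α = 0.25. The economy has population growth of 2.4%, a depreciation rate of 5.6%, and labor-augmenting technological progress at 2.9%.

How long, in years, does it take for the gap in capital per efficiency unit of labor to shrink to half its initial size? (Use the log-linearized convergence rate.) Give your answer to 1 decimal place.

Near the steady state the convergence rate is λ = (1 − α)(n + g + δ).
λ = (1 − 0.25) × 0.109 = 0.75 × 0.109 = 0.08175
Half-life = ln 2 / λ = 0.6931 / 0.08175 ≈ 8.48 years

half-life ≈ 8.5 years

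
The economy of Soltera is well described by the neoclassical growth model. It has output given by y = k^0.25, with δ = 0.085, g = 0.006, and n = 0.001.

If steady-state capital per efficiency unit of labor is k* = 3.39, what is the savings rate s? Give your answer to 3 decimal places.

s ≈ 0.230

Steady state requires s·f(k) = (n + g + δ)·k, i.e. s·k^α = (n + g + δ)·k.
So s / (n + g + δ) = (k*)^(1−α) = 3.39^0.75 = 2.4983.
Therefore s = 2.4983 × (n + g + δ) = 2.4983 × 0.092 = 0.2298.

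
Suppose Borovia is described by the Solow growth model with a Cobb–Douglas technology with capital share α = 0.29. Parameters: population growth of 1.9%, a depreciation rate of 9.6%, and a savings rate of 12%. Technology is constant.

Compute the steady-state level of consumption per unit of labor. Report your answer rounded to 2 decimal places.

At the steady state, Δk = 0, so s·k^α = (n + δ)·k.
Rearranging, k^(1−α) = s / (n + δ).
k^0.71 = 0.12 / (0.019 + 0.096) = 0.12 / 0.115 = 1.0435
k* = 1.0435^(1/0.71) ≈ 1.0618
y* = (k*)^α = 1.0618^0.29 ≈ 1.0175
c* = (1 − s)·y* = (1 − 0.12) × 1.0175 ≈ 0.8954

c* = 0.90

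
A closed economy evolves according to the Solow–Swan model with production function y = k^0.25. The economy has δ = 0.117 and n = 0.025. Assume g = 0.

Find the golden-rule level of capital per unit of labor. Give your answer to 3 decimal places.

The golden rule sets f'(k) = n + δ, i.e. α·k^(α−1) = n + δ.
So k^(1−α) = α / (n + δ) = 0.25 / 0.142 = 1.7606.
k_gold = 1.7606^(1/0.75) ≈ 2.1259

k_gold ≈ 2.126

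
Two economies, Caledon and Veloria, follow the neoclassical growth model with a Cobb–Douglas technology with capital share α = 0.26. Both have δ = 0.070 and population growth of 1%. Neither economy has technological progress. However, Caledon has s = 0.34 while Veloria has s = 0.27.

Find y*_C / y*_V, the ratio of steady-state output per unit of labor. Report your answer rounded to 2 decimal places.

Steady-state y* = [s/(n + δ)]^(α/(1−α)), so the ratio is [ (s_C/(n + δ)_C) / (s_V/(n + δ)_V) ]^0.3514.
s_C/(n + δ)_C = 0.34/0.080 = 4.2500; s_V/(n + δ)_V = 0.27/0.080 = 3.3750.
Ratio = (4.2500/3.3750)^0.3514 = 1.2593^0.3514 ≈ 1.0844

y*_C / y*_V ≈ 1.08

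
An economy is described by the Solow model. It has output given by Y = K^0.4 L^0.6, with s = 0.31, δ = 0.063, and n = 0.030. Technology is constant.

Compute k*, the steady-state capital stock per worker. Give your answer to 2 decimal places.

k* = 7.44

At the steady state, Δk = 0, so s·k^α = (n + δ)·k.
Dividing both sides by k: k^(1−α) = s / (n + δ).
k^0.6 = 0.31 / (0.030 + 0.063) = 0.31 / 0.093 = 3.3333
k* = 3.3333^(1/0.6) ≈ 7.4380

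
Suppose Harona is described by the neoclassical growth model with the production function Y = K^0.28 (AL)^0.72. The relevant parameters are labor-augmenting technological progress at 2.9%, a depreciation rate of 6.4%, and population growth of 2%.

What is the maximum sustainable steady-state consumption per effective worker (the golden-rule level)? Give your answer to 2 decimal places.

c_gold ≈ 1.02

At the golden rule, f'(k) = n + g + δ, so α·k^(α−1) = n + g + δ and k_gold = (α/(n + g + δ))^(1/(1−α)).
k_gold = (0.28/0.113)^(1/0.72) = 2.4779^1.3889 ≈ 3.5265
c_gold = f(k_gold) − (n + g + δ)·k_gold = 1.4232 − 0.113×3.5265 ≈ 1.0247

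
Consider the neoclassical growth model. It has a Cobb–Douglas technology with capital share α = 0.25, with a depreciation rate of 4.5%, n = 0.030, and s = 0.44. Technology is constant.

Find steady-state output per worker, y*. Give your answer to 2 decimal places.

In steady state, investment equals break-even investment: s·k^α = (n + δ)·k.
Rearranging, k^(1−α) = s / (n + δ).
k^0.75 = 0.44 / (0.030 + 0.045) = 0.44 / 0.075 = 5.8667
k* = 5.8667^(1/0.75) ≈ 10.5810
y* = (k*)^α = 10.5810^0.25 ≈ 1.8036

y* = 1.80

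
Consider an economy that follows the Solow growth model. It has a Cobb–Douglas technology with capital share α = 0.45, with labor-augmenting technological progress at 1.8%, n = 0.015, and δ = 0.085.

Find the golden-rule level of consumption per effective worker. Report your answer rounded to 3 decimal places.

At the golden rule, f'(k) = n + g + δ, so α·k^(α−1) = n + g + δ and k_gold = (α/(n + g + δ))^(1/(1−α)).
k_gold = (0.45/0.118)^(1/0.55) = 3.8136^1.8182 ≈ 11.4021
c_gold = f(k_gold) − (n + g + δ)·k_gold = 2.9898 − 0.118×11.4021 ≈ 1.6444

c_gold ≈ 1.644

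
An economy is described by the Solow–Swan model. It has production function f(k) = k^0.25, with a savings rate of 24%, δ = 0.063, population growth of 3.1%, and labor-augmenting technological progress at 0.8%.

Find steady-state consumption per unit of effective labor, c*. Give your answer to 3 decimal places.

At the steady state, Δk = 0, so s·k^α = (n + g + δ)·k.
Dividing both sides by k: k^(1−α) = s / (n + g + δ).
k^0.75 = 0.24 / (0.031 + 0.008 + 0.063) = 0.24 / 0.102 = 2.3529
k* = 2.3529^(1/0.75) ≈ 3.1295
y* = (k*)^α = 3.1295^0.25 ≈ 1.3301
c* = (1 − s)·y* = (1 − 0.24) × 1.3301 ≈ 1.0109

c* = 1.011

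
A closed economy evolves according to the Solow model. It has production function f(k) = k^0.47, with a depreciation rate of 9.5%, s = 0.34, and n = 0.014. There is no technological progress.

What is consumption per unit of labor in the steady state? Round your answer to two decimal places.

In steady state, investment equals break-even investment: s·k^α = (n + δ)·k.
Dividing both sides by k: k^(1−α) = s / (n + δ).
k^0.53 = 0.34 / (0.014 + 0.095) = 0.34 / 0.109 = 3.1193
k* = 3.1193^(1/0.53) ≈ 8.5543
y* = (k*)^α = 8.5543^0.47 ≈ 2.7424
c* = (1 − s)·y* = (1 − 0.34) × 2.7424 ≈ 1.8100

c* = 1.81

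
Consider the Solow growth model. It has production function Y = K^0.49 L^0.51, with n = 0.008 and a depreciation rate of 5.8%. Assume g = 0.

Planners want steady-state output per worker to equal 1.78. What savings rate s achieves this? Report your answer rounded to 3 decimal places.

At the steady state, Δk = 0, so s·k^α = (n + δ)·k.
Since y* = [s/(n + δ)]^(α/(1−α)), we have s/(n + δ) = (y*)^((1−α)/α) = 1.78^1.0408 = 1.8224.
Therefore s = 1.8224 × (n + δ) = 1.8224 × 0.066 = 0.1203.

s ≈ 0.120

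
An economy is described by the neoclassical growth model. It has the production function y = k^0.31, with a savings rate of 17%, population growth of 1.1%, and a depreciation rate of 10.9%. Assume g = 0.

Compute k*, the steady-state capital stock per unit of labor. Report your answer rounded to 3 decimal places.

k* ≈ 1.657

Steady state requires s·f(k) = (n + δ)·k, i.e. s·k^α = (n + δ)·k.
Rearranging, k^(1−α) = s / (n + δ).
k^0.69 = 0.17 / (0.011 + 0.109) = 0.17 / 0.120 = 1.4167
k* = 1.4167^(1/0.69) ≈ 1.6567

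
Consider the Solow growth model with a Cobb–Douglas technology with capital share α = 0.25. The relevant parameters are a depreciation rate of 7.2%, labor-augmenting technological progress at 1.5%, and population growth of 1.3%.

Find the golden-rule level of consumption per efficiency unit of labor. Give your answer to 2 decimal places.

At the golden rule, f'(k) = n + g + δ, so α·k^(α−1) = n + g + δ and k_gold = (α/(n + g + δ))^(1/(1−α)).
k_gold = (0.25/0.100)^(1/0.75) = 2.5000^1.3333 ≈ 3.3929
c_gold = f(k_gold) − (n + g + δ)·k_gold = 1.3572 − 0.100×3.3929 ≈ 1.0179

c_gold ≈ 1.02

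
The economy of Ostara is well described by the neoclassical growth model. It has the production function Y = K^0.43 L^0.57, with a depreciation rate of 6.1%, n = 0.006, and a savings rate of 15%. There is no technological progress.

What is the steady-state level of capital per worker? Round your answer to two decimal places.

k* ≈ 4.11

At the steady state, Δk = 0, so s·k^α = (n + δ)·k.
Dividing both sides by k: k^(1−α) = s / (n + δ).
k^0.57 = 0.15 / (0.006 + 0.061) = 0.15 / 0.067 = 2.2388
k* = 2.2388^(1/0.57) ≈ 4.1121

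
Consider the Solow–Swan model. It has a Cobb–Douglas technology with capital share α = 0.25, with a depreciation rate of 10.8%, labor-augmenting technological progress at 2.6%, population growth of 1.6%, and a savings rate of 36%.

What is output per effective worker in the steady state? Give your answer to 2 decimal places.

Steady state requires s·f(k) = (n + g + δ)·k, i.e. s·k^α = (n + g + δ)·k.
Dividing both sides by k: k^(1−α) = s / (n + g + δ).
k^0.75 = 0.36 / (0.016 + 0.026 + 0.108) = 0.36 / 0.150 = 2.4000
k* = 2.4000^(1/0.75) ≈ 3.2133
y* = (k*)^α = 3.2133^0.25 ≈ 1.3389

y* ≈ 1.34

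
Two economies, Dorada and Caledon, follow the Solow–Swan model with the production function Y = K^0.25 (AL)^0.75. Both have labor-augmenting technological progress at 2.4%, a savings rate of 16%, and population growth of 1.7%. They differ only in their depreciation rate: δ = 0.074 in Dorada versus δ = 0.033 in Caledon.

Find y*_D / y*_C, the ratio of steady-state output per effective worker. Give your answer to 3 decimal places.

y*_D / y*_C ≈ 0.863

Steady-state y* = [s/(n + g + δ)]^(α/(1−α)), so the ratio is [ (s_D/(n + g + δ)_D) / (s_C/(n + g + δ)_C) ]^0.3333.
s_D/(n + g + δ)_D = 0.16/0.115 = 1.3913; s_C/(n + g + δ)_C = 0.16/0.074 = 2.1622.
Ratio = (1.3913/2.1622)^0.3333 = 0.6435^0.3333 ≈ 0.8634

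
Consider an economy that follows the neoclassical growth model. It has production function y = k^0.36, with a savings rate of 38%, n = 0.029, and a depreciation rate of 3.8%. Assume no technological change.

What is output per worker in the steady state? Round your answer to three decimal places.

y* = 2.654

In steady state, investment equals break-even investment: s·k^α = (n + δ)·k.
Rearranging, k^(1−α) = s / (n + δ).
k^0.64 = 0.38 / (0.029 + 0.038) = 0.38 / 0.067 = 5.6716
k* = 5.6716^(1/0.64) ≈ 15.0545
y* = (k*)^α = 15.0545^0.36 ≈ 2.6544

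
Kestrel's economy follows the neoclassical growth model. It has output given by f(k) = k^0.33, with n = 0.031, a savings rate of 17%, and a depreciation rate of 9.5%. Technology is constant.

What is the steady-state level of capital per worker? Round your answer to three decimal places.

k* ≈ 1.564

Steady state requires s·f(k) = (n + δ)·k, i.e. s·k^α = (n + δ)·k.
Rearranging, k^(1−α) = s / (n + δ).
k^0.67 = 0.17 / (0.031 + 0.095) = 0.17 / 0.126 = 1.3492
k* = 1.3492^(1/0.67) ≈ 1.5637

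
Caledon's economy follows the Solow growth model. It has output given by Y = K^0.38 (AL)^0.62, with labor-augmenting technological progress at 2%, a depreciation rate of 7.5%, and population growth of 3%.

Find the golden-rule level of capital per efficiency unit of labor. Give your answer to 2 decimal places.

k_gold ≈ 6.01

The golden rule sets f'(k) = n + g + δ, i.e. α·k^(α−1) = n + g + δ.
So k^(1−α) = α / (n + g + δ) = 0.38 / 0.125 = 3.0400.
k_gold = 3.0400^(1/0.62) ≈ 6.0094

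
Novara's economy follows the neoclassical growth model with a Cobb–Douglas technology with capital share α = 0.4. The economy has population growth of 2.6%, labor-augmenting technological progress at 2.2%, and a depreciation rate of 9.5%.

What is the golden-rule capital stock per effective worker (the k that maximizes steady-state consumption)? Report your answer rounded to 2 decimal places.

The golden rule sets f'(k) = n + g + δ, i.e. α·k^(α−1) = n + g + δ.
So k^(1−α) = α / (n + g + δ) = 0.4 / 0.143 = 2.7972.
k_gold = 2.7972^(1/0.6) ≈ 5.5531

k_gold ≈ 5.55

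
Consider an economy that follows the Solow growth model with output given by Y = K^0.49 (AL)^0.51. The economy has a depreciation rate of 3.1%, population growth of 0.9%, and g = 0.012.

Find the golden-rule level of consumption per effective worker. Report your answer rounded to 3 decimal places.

At the golden rule, f'(k) = n + g + δ, so α·k^(α−1) = n + g + δ and k_gold = (α/(n + g + δ))^(1/(1−α)).
k_gold = (0.49/0.052)^(1/0.51) = 9.4231^1.9608 ≈ 81.3203
c_gold = f(k_gold) − (n + g + δ)·k_gold = 8.6297 − 0.052×81.3203 ≈ 4.4010

c_gold ≈ 4.401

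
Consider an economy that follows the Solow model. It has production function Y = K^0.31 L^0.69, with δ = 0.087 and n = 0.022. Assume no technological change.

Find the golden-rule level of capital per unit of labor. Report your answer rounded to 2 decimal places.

k_gold ≈ 4.55

The golden rule sets f'(k) = n + δ, i.e. α·k^(α−1) = n + δ.
So k^(1−α) = α / (n + δ) = 0.31 / 0.109 = 2.8440.
k_gold = 2.8440^(1/0.69) ≈ 4.5485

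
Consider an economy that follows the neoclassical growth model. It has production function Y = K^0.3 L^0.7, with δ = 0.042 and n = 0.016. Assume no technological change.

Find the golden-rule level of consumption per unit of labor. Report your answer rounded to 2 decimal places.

c_gold ≈ 1.42

At the golden rule, f'(k) = n + δ, so α·k^(α−1) = n + δ and k_gold = (α/(n + δ))^(1/(1−α)).
k_gold = (0.3/0.058)^(1/0.7) = 5.1724^1.4286 ≈ 10.4612
c_gold = f(k_gold) − (n + δ)·k_gold = 2.0224 − 0.058×10.4612 ≈ 1.4157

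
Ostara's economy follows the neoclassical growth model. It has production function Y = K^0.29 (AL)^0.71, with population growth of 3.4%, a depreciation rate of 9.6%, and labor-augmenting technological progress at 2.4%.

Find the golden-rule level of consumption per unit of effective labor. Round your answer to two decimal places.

At the golden rule, f'(k) = n + g + δ, so α·k^(α−1) = n + g + δ and k_gold = (α/(n + g + δ))^(1/(1−α)).
k_gold = (0.29/0.154)^(1/0.71) = 1.8831^1.4085 ≈ 2.4387
c_gold = f(k_gold) − (n + g + δ)·k_gold = 1.2950 − 0.154×2.4387 ≈ 0.9194

c_gold ≈ 0.92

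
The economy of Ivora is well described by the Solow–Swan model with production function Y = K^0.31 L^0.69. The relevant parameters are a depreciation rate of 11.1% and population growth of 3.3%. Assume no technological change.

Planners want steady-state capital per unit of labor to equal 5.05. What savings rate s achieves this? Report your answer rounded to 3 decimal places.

At the steady state, Δk = 0, so s·k^α = (n + δ)·k.
So s / (n + δ) = (k*)^(1−α) = 5.05^0.69 = 3.0568.
Therefore s = 3.0568 × (n + δ) = 3.0568 × 0.144 = 0.4402.

s ≈ 0.440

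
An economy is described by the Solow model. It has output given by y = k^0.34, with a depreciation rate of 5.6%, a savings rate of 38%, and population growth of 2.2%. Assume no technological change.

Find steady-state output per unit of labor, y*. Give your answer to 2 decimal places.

At the steady state, Δk = 0, so s·k^α = (n + δ)·k.
Rearranging, k^(1−α) = s / (n + δ).
k^0.66 = 0.38 / (0.022 + 0.056) = 0.38 / 0.078 = 4.8718
k* = 4.8718^(1/0.66) ≈ 11.0142
y* = (k*)^α = 11.0142^0.34 ≈ 2.2608

y* ≈ 2.26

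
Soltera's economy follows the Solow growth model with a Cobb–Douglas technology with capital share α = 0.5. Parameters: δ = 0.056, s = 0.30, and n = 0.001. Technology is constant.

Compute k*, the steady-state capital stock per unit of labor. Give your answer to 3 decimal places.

k* ≈ 27.701

In steady state, investment equals break-even investment: s·k^α = (n + δ)·k.
Rearranging, k^(1−α) = s / (n + δ).
k^0.5 = 0.30 / (0.001 + 0.056) = 0.30 / 0.057 = 5.2632
k* = 5.2632^(1/0.5) ≈ 27.7013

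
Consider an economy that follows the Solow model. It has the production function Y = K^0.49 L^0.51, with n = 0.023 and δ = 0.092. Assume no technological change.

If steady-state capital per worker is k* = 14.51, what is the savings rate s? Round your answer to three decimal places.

s ≈ 0.450

In steady state, investment equals break-even investment: s·k^α = (n + δ)·k.
So s / (n + δ) = (k*)^(1−α) = 14.51^0.51 = 3.9125.
Therefore s = 3.9125 × (n + δ) = 3.9125 × 0.115 = 0.4499.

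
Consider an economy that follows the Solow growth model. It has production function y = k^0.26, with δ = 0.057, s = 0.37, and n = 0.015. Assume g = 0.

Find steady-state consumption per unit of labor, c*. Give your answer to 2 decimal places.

c* = 1.12

In steady state, investment equals break-even investment: s·k^α = (n + δ)·k.
Dividing both sides by k: k^(1−α) = s / (n + δ).
k^0.74 = 0.37 / (0.015 + 0.057) = 0.37 / 0.072 = 5.1389
k* = 5.1389^(1/0.74) ≈ 9.1335
y* = (k*)^α = 9.1335^0.26 ≈ 1.7773
c* = (1 − s)·y* = (1 − 0.37) × 1.7773 ≈ 1.1197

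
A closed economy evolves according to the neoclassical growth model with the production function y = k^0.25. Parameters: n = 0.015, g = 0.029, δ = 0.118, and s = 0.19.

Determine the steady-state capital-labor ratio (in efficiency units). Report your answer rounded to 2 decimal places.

k* = 1.24

Steady state requires s·f(k) = (n + g + δ)·k, i.e. s·k^α = (n + g + δ)·k.
Dividing both sides by k: k^(1−α) = s / (n + g + δ).
k^0.75 = 0.19 / (0.015 + 0.029 + 0.118) = 0.19 / 0.162 = 1.1728
k* = 1.1728^(1/0.75) ≈ 1.2368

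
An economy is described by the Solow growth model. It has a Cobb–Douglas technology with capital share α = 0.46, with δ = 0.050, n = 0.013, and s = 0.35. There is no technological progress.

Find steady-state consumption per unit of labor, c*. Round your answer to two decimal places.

c* = 2.80

At the steady state, Δk = 0, so s·k^α = (n + δ)·k.
Dividing both sides by k: k^(1−α) = s / (n + δ).
k^0.54 = 0.35 / (0.013 + 0.050) = 0.35 / 0.063 = 5.5556
k* = 5.5556^(1/0.54) ≈ 23.9404
y* = (k*)^α = 23.9404^0.46 ≈ 4.3092
c* = (1 − s)·y* = (1 − 0.35) × 4.3092 ≈ 2.8010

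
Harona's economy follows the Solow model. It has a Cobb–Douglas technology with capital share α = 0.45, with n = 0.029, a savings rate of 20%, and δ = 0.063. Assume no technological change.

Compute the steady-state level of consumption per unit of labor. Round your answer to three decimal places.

c* = 1.510

In steady state, investment equals break-even investment: s·k^α = (n + δ)·k.
Dividing both sides by k: k^(1−α) = s / (n + δ).
k^0.55 = 0.20 / (0.029 + 0.063) = 0.20 / 0.092 = 2.1739
k* = 2.1739^(1/0.55) ≈ 4.1036
y* = (k*)^α = 4.1036^0.45 ≈ 1.8877
c* = (1 − s)·y* = (1 − 0.20) × 1.8877 ≈ 1.5102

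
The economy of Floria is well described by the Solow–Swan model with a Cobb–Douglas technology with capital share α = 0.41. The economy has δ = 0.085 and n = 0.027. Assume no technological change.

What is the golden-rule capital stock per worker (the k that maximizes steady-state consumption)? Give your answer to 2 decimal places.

The golden rule sets f'(k) = n + δ, i.e. α·k^(α−1) = n + δ.
So k^(1−α) = α / (n + δ) = 0.41 / 0.112 = 3.6607.
k_gold = 3.6607^(1/0.59) ≈ 9.0197

k_gold ≈ 9.02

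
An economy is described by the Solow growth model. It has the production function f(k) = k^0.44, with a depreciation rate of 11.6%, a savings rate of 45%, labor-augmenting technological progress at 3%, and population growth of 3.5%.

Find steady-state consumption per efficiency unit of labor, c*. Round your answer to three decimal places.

c* = 1.125

Steady state requires s·f(k) = (n + g + δ)·k, i.e. s·k^α = (n + g + δ)·k.
Dividing both sides by k: k^(1−α) = s / (n + g + δ).
k^0.56 = 0.45 / (0.035 + 0.030 + 0.116) = 0.45 / 0.181 = 2.4862
k* = 2.4862^(1/0.56) ≈ 5.0853
y* = (k*)^α = 5.0853^0.44 ≈ 2.0454
c* = (1 − s)·y* = (1 − 0.45) × 2.0454 ≈ 1.1250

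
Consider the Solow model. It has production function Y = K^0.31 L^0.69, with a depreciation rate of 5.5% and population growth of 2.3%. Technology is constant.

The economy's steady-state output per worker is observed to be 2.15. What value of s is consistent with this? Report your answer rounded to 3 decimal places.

s ≈ 0.429

At the steady state, Δk = 0, so s·k^α = (n + δ)·k.
Since y* = [s/(n + δ)]^(α/(1−α)), we have s/(n + δ) = (y*)^((1−α)/α) = 2.15^2.2258 = 5.4947.
Therefore s = 5.4947 × (n + δ) = 5.4947 × 0.078 = 0.4286.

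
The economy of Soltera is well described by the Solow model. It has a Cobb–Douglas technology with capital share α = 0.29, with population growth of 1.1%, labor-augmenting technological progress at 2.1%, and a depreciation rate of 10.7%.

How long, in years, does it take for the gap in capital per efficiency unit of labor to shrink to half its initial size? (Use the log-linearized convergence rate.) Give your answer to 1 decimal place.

half-life ≈ 7.0 years

Near the steady state the convergence rate is λ = (1 − α)(n + g + δ).
λ = (1 − 0.29) × 0.139 = 0.71 × 0.139 = 0.09869
Half-life = ln 2 / λ = 0.6931 / 0.09869 ≈ 7.02 years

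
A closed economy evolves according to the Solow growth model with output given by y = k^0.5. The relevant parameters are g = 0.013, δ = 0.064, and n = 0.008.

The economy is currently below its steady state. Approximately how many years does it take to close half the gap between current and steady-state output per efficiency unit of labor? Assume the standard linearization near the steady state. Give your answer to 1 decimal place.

t_½ ≈ 16.3 years

Near the steady state the convergence rate is λ = (1 − α)(n + g + δ).
λ = (1 − 0.5) × 0.085 = 0.5 × 0.085 = 0.0425
Half-life = ln 2 / λ = 0.6931 / 0.0425 ≈ 16.31 years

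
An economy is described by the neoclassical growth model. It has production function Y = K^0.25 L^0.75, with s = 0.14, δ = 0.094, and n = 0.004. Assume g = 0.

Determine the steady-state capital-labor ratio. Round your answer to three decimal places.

In steady state, investment equals break-even investment: s·k^α = (n + δ)·k.
Rearranging, k^(1−α) = s / (n + δ).
k^0.75 = 0.14 / (0.004 + 0.094) = 0.14 / 0.098 = 1.4286
k* = 1.4286^(1/0.75) ≈ 1.6090

k* ≈ 1.609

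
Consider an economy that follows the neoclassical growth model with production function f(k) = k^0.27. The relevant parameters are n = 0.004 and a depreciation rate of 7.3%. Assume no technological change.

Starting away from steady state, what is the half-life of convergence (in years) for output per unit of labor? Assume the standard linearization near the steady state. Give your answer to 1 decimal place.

Near the steady state the convergence rate is λ = (1 − α)(n + δ).
λ = (1 − 0.27) × 0.077 = 0.73 × 0.077 = 0.05621
Half-life = ln 2 / λ = 0.6931 / 0.05621 ≈ 12.33 years

about 12.3 years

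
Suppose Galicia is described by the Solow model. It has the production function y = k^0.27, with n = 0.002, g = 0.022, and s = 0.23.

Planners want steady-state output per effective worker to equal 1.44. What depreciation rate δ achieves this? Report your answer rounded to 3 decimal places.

δ ≈ 0.062

At the steady state, Δk = 0, so s·k^α = (n + g + δ)·k.
Since y* = [s/(n + g + δ)]^(α/(1−α)), we have s/(n + g + δ) = (y*)^((1−α)/α) = 1.44^2.7037 = 2.6802.
Therefore n + g + δ = s / 2.6802 = 0.23 / 2.6802 = 0.0858, so δ = 0.0858 − 0.024 = 0.0618.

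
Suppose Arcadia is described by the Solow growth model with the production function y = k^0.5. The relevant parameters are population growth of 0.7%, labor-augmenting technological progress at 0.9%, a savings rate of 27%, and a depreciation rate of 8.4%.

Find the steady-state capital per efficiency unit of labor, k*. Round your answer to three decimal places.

k* = 7.290

Steady state requires s·f(k) = (n + g + δ)·k, i.e. s·k^α = (n + g + δ)·k.
Rearranging, k^(1−α) = s / (n + g + δ).
k^0.5 = 0.27 / (0.007 + 0.009 + 0.084) = 0.27 / 0.100 = 2.7000
k* = 2.7000^(1/0.5) ≈ 7.2900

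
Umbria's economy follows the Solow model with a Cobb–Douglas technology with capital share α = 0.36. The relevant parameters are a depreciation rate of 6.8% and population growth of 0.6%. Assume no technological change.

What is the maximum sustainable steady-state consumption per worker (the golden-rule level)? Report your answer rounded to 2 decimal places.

c_gold ≈ 1.56

At the golden rule, f'(k) = n + δ, so α·k^(α−1) = n + δ and k_gold = (α/(n + δ))^(1/(1−α)).
k_gold = (0.36/0.074)^(1/0.64) = 4.8649^1.5625 ≈ 11.8455
c_gold = f(k_gold) − (n + δ)·k_gold = 2.4349 − 0.074×11.8455 ≈ 1.5583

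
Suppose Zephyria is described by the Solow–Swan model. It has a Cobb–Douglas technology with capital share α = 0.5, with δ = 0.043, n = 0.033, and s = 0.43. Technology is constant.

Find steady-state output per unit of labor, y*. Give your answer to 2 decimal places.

y* ≈ 5.66

Steady state requires s·f(k) = (n + δ)·k, i.e. s·k^α = (n + δ)·k.
Rearranging, k^(1−α) = s / (n + δ).
k^0.5 = 0.43 / (0.033 + 0.043) = 0.43 / 0.076 = 5.6579
k* = 5.6579^(1/0.5) ≈ 32.0118
y* = (k*)^α = 32.0118^0.5 ≈ 5.6579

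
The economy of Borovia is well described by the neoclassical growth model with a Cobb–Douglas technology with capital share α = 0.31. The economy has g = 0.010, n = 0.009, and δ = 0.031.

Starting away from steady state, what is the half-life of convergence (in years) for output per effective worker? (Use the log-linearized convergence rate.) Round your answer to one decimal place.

Near the steady state the convergence rate is λ = (1 − α)(n + g + δ).
λ = (1 − 0.31) × 0.050 = 0.69 × 0.050 = 0.0345
Half-life = ln 2 / λ = 0.6931 / 0.0345 ≈ 20.09 years

half-life ≈ 20.1 years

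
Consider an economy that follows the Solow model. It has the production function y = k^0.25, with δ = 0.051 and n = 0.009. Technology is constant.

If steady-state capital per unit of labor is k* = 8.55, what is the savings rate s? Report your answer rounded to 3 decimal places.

Steady state requires s·f(k) = (n + δ)·k, i.e. s·k^α = (n + δ)·k.
So s / (n + δ) = (k*)^(1−α) = 8.55^0.75 = 5.0001.
Therefore s = 5.0001 × (n + δ) = 5.0001 × 0.060 = 0.3000.

s ≈ 0.300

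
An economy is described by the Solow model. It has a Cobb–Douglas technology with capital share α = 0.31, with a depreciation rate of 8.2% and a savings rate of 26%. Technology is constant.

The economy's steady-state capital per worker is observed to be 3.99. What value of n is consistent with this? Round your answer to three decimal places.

n ≈ 0.018

At the steady state, Δk = 0, so s·k^α = (n + δ)·k.
So s / (n + δ) = (k*)^(1−α) = 3.99^0.69 = 2.5982.
Therefore n + δ = s / 2.5982 = 0.26 / 2.5982 = 0.1001, so n = 0.1001 − 0.082 = 0.0181.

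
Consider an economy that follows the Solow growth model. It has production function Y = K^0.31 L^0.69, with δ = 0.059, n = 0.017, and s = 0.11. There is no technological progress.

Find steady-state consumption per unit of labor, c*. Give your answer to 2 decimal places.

Steady state requires s·f(k) = (n + δ)·k, i.e. s·k^α = (n + δ)·k.
Dividing both sides by k: k^(1−α) = s / (n + δ).
k^0.69 = 0.11 / (0.017 + 0.059) = 0.11 / 0.076 = 1.4474
k* = 1.4474^(1/0.69) ≈ 1.7090
y* = (k*)^α = 1.7090^0.31 ≈ 1.1807
c* = (1 − s)·y* = (1 − 0.11) × 1.1807 ≈ 1.0508

c* ≈ 1.05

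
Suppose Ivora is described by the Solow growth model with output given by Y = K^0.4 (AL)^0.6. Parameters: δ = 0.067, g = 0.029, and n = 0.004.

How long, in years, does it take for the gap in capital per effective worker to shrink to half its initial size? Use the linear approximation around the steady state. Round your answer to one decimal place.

Near the steady state the convergence rate is λ = (1 − α)(n + g + δ).
λ = (1 − 0.4) × 0.100 = 0.6 × 0.100 = 0.0600
Half-life = ln 2 / λ = 0.6931 / 0.0600 ≈ 11.55 years

half-life ≈ 11.6 years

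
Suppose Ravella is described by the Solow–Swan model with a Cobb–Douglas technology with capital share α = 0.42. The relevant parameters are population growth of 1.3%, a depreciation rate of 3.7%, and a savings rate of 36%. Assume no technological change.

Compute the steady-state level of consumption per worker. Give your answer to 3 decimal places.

c* ≈ 2.673

At the steady state, Δk = 0, so s·k^α = (n + δ)·k.
Dividing both sides by k: k^(1−α) = s / (n + δ).
k^0.58 = 0.36 / (0.013 + 0.037) = 0.36 / 0.050 = 7.2000
k* = 7.2000^(1/0.58) ≈ 30.0718
y* = (k*)^α = 30.0718^0.42 ≈ 4.1766
c* = (1 − s)·y* = (1 − 0.36) × 4.1766 ≈ 2.6730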